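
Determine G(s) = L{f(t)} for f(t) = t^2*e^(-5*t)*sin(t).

L{sin(t)} = 1/(s^2 + 1).
Multiplying by e^(-5t) shifts s → s + 5, so L{e^(-5*t)*sin(t)} = 1/((s + 5)^2 + 1).
Then apply L{t^2·g(t)} = (-1)^2 d^2/ds^2[H(s)] with H(s) = 1/((s + 5)^2 + 1):
differentiating 2 times and applying the sign gives 2*(3*s^2 + 30*s + 74)/(s^2 + 10*s + 26)^3.

G(s) = 2*(3*s^2 + 30*s + 74)/(s^2 + 10*s + 26)^3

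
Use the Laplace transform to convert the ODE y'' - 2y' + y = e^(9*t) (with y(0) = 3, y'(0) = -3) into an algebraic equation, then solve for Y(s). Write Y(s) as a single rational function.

Take the Laplace transform of both sides.
The derivative rules (L{y''} = s^2 Y - s·y(0) - y'(0) and L{y'} = sY - y(0), with y(0) = 3, y'(0) = -3) turn the left side into (s^2 - 2*s + 1)Y - (3*s - 9).
The right side is L{e^(9*t)} = 1/(s - 9).
So (s^2 - 2*s + 1)Y = 1/(s - 9) + (3*s - 9).
Isolate Y and clear denominators.

Y(s) = (3*s^2 - 36*s + 82)/(s^3 - 11*s^2 + 19*s - 9)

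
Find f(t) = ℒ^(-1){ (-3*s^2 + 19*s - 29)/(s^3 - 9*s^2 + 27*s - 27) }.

f(t) = t^2*exp(3*t)/2 + t*exp(3*t) - 3*exp(3*t)

Factor the denominator: s^3 - 9*s^2 + 27*s - 27 = (s - 3)^3.
Partial fraction decomposition gives [-3/(s - 3)] + [(s - 3)^(-2)] + [(s - 3)^(-3)].
Invert each term: -3/(s - 3) ↔ -3e^(3t); 1/(s - 3)^2 ↔ t·e^(3t); 1/(s - 3)^3 ↔ (1/2)t^2·e^(3t).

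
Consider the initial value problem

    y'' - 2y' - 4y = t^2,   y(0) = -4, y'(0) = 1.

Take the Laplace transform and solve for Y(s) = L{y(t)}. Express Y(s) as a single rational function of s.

Laplace-transform each side.
The derivative rules (L{y''} = s^2 Y - s·y(0) - y'(0) and L{y'} = sY - y(0), with y(0) = -4, y'(0) = 1) turn the left side into (s^2 - 2*s - 4)Y - (-4*s + 9).
The right side is L{t^2} = 2/s^3.
So (s^2 - 2*s - 4)Y = 2/s^3 + (-4*s + 9).
Isolate Y and clear denominators.

Y(s) = (-4*s^4 + 9*s^3 + 2)/(s^5 - 2*s^4 - 4*s^3)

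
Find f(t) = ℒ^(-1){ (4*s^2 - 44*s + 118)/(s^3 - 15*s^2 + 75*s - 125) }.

Factor the denominator: s^3 - 15*s^2 + 75*s - 125 = (s - 5)^3.
Partial fraction decomposition gives [4/(s - 5)] + [-4/(s - 5)^2] + [-2/(s - 5)^3].
Invert each term: 4/(s - 5) ↔ 4e^(5t); -4/(s - 5)^2 ↔ -4t·e^(5t); -2/(s - 5)^3 ↔ (-1)t^2·e^(5t).

f(t) = -t^2*exp(5*t) - 4*t*exp(5*t) + 4*exp(5*t)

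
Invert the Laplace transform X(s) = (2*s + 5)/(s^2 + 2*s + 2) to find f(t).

f(t) = 3*exp(-t)*sin(t) + 2*exp(-t)*cos(t)

Complete the square in the denominator: s^2 + 2*s + 2 = (s + 1)^2 + 1^2.
Split the numerator to match: 2*s + 5 = 2·(s + 1) + 3·1.
Invert each term: 2·(s + 1)/((s + 1)^2 + 1) ↔ 2e^(-t)cos(t); 3·1/((s + 1)^2 + 1) ↔ 3e^(-t)sin(t).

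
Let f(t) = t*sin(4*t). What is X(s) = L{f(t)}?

X(s) = 8*s/(s^2 + 16)^2

L{sin(4t)} = 4/(s^2 + 16).
Then apply L{t·g(t)} = -d/ds[G(s)] with G(s) = 4/(s^2 + 16):
differentiating 1 time and applying the sign gives 8*s/(s^2 + 16)^2.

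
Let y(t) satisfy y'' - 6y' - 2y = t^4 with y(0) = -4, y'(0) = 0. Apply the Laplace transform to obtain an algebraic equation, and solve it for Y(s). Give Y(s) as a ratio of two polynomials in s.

Y(s) = (-4*s^6 + 24*s^5 + 24)/(s^7 - 6*s^6 - 2*s^5)

Apply the Laplace transform to the equation.
With L{y''} = s^2 Y - s·y(0) - y'(0) and L{y'} = sY - y(0), with y(0) = -4, y'(0) = 0: the LHS transforms to (s^2 - 6*s - 2)Y - (-4*s + 24).
The right side is L{t^4} = 24/s^5.
So (s^2 - 6*s - 2)Y = 24/s^5 + (-4*s + 24).
Isolate Y and clear denominators.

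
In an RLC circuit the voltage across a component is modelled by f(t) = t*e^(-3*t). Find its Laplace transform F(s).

L{e^(-3t)} = 1/(s + 3).
Then apply L{t·g(t)} = -d/ds[G(s)] with G(s) = 1/(s + 3):
differentiating 1 time and applying the sign gives (s + 3)^(-2).

F(s) = (s + 3)^(-2)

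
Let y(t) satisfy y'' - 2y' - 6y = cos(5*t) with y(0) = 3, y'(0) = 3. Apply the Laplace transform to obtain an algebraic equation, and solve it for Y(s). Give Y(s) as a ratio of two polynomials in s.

Apply the Laplace transform to the equation.
With L{y''} = s^2 Y - s·y(0) - y'(0) and L{y'} = sY - y(0), with y(0) = 3, y'(0) = 3: the LHS transforms to (s^2 - 2*s - 6)Y - (3*s - 3).
The right side is L{cos(5*t)} = s/(s^2 + 25).
So (s^2 - 2*s - 6)Y = s/(s^2 + 25) + (3*s - 3).
Solve for Y(s) and write it as one ratio of polynomials.

Y(s) = (3*s^3 - 3*s^2 + 76*s - 75)/(s^4 - 2*s^3 + 19*s^2 - 50*s - 150)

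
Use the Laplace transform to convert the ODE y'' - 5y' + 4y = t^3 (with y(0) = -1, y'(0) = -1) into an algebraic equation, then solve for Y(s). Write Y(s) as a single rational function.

Y(s) = (-s^5 + 4*s^4 + 6)/(s^6 - 5*s^5 + 4*s^4)

Transform both sides with L{·}.
Using L{y''} = s^2 Y - s·y(0) - y'(0) and L{y'} = sY - y(0), with y(0) = -1, y'(0) = -1, the left side becomes (s^2 - 5*s + 4)Y - (-s + 4).
The right side is L{t^3} = 6/s^4.
So (s^2 - 5*s + 4)Y = 6/s^4 + (-s + 4).
Solve for Y(s) and write it as one ratio of polynomials.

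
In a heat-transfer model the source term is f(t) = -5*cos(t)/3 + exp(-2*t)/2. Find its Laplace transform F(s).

Apply the Laplace transform termwise.
(1/2)·[L{e^(-2t)} = 1/(s + 2)]; (-5/3)·[L{cos(t)} = s/(s^2 + 1)].

F(s) = -5*s/(3*(s^2 + 1)) + 1/(2*(s + 2))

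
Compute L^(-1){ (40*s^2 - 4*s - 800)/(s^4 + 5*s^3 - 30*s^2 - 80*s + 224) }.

Factor the denominator: s^4 + 5*s^3 - 30*s^2 - 80*s + 224 = (s - 4)*(s - 2)*(s + 4)*(s + 7).
Partial fraction decomposition gives [-4/(s + 7)] + [6/(s - 2)] + [-1/(s - 4)] + [-1/(s + 4)].
Invert each term: -4/(s + 7) ↔ -4e^(-7t); 6/(s - 2) ↔ 6e^(2t); -1/(s - 4) ↔ -e^(4t); -1/(s + 4) ↔ -e^(-4t).

-exp(4*t) + 6*exp(2*t) - exp(-4*t) - 4*exp(-7*t)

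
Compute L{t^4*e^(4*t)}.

L{t^4} = 4!/s^5 = 24/s^5.
By the first shifting theorem, multiplying by e^(4t) replaces s with s - 4.

24/(s - 4)^5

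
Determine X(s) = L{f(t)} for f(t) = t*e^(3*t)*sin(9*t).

L{sin(9t)} = 9/(s^2 + 81).
Multiplying by e^(3t) shifts s → s - 3, so L{e^(3*t)*sin(9*t)} = 9/((s - 3)^2 + 81).
Then apply L{t·g(t)} = -d/ds[G(s)] with G(s) = 9/((s - 3)^2 + 81):
differentiating 1 time and applying the sign gives 18*(s - 3)/(s^2 - 6*s + 90)^2.

X(s) = 18*(s - 3)/(s^2 - 6*s + 90)^2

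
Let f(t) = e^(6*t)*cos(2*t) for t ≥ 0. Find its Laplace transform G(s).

L{cos(2t)} = s/(s^2 + 4).
By the first shifting theorem, multiplying by e^(6t) replaces s with s - 6.

G(s) = (s - 6)/((s - 6)^2 + 4)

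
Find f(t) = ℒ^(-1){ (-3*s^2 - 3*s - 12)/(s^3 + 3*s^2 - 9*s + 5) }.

Factor the denominator: s^3 + 3*s^2 - 9*s + 5 = (s - 1)^2*(s + 5).
Partial fraction decomposition gives [-1/(s - 1)] + [-3/(s - 1)^2] + [-2/(s + 5)].
Invert each term: -1/(s - 1) ↔ -e^(t); -3/(s - 1)^2 ↔ -3t·e^(t); -2/(s + 5) ↔ -2e^(-5t).

f(t) = -3*t*exp(t) - exp(t) - 2*exp(-5*t)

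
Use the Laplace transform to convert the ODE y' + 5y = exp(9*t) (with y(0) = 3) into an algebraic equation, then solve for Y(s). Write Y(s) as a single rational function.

Transform both sides with L{·}.
The derivative rules (L{y'} = sY - y(0) = sY - 3) turn the left side into (s + 5)Y - (3).
The right side is L{exp(9*t)} = 1/(s - 9).
So (s + 5)Y = 1/(s - 9) + (3).
Solve for Y(s) and write it as one ratio of polynomials.

Y(s) = (3*s - 26)/(s^2 - 4*s - 45)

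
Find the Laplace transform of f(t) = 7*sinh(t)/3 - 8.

7/(3*(s^2 - 1)) - 8/s

The transform is linear, so treat each term independently.
(7/3)·[L{sinh(t)} = 1/(s^2 - 1)]; L{-8} = -8/s.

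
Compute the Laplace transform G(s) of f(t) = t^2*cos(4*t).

G(s) = 2*s*(s^2 - 48)/(s^2 + 16)^3

L{cos(4t)} = s/(s^2 + 16).
Then apply L{t^2·g(t)} = (-1)^2 d^2/ds^2[H(s)] with H(s) = s/(s^2 + 16):
differentiating 2 times and applying the sign gives 2*s*(s^2 - 48)/(s^2 + 16)^3.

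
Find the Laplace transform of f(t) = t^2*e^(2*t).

2/(s - 2)^3

L{e^(2t)} = 1/(s - 2).
Then apply L{t^2·g(t)} = (-1)^2 d^2/ds^2[G(s)] with G(s) = 1/(s - 2):
differentiating 2 times and applying the sign gives 2/(s - 2)^3.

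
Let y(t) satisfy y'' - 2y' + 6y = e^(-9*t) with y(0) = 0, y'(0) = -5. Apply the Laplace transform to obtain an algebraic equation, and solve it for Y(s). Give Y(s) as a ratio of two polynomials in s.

Transform both sides with L{·}.
The derivative rules (L{y''} = s^2 Y - s·y(0) - y'(0) and L{y'} = sY - y(0), with y(0) = 0, y'(0) = -5) turn the left side into (s^2 - 2*s + 6)Y - (-5).
The right side is L{e^(-9*t)} = 1/(s + 9).
So (s^2 - 2*s + 6)Y = 1/(s + 9) + (-5).
Divide through and combine into a single rational function.

Y(s) = (-5*s - 44)/(s^3 + 7*s^2 - 12*s + 54)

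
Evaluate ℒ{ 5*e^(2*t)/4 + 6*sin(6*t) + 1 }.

By linearity of the Laplace transform, transform each term separately.
(5/4)·[L{e^(2t)} = 1/(s - 2)]; (6)·[L{sin(6t)} = 6/(s^2 + 36)]; L{1} = 1/s.

36/(s^2 + 36) + 5/(4*(s - 2)) + 1/s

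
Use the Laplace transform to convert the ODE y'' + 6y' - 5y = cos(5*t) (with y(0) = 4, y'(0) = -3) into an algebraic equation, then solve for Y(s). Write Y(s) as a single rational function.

Transform both sides with L{·}.
With L{y''} = s^2 Y - s·y(0) - y'(0) and L{y'} = sY - y(0), with y(0) = 4, y'(0) = -3: the LHS transforms to (s^2 + 6*s - 5)Y - (4*s + 21).
The right side is L{cos(5*t)} = s/(s^2 + 25).
So (s^2 + 6*s - 5)Y = s/(s^2 + 25) + (4*s + 21).
Solve for Y(s) and write it as one ratio of polynomials.

Y(s) = (4*s^3 + 21*s^2 + 101*s + 525)/(s^4 + 6*s^3 + 20*s^2 + 150*s - 125)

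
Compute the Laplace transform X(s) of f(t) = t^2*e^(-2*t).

L{e^(-2t)} = 1/(s + 2).
Then apply L{t^2·g(t)} = (-1)^2 d^2/ds^2[G(s)] with G(s) = 1/(s + 2):
differentiating 2 times and applying the sign gives 2/(s + 2)^3.

X(s) = 2/(s + 2)^3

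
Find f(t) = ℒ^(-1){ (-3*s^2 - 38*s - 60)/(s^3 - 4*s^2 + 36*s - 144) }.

f(t) = -5*exp(4*t) - 5*sin(6*t) + 2*cos(6*t)

Factor the denominator: s^3 - 4*s^2 + 36*s - 144 = (s - 4)*(s^2 + 36).
Partial fraction decomposition gives [-5/(s - 4)] + [2*s/(s^2 + 36)] + [-30/(s^2 + 36)].
Invert each term: -5/(s - 4) ↔ -5e^(4t); 2·s/(s^2 + 36) ↔ 2cos(6t); -5·6/(s^2 + 36) ↔ -5sin(6t).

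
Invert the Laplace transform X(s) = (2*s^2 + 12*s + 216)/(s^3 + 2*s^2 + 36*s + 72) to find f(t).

f(t) = 3*sin(6*t) - 3*cos(6*t) + 5*exp(-2*t)

Factor the denominator: s^3 + 2*s^2 + 36*s + 72 = (s + 2)*(s^2 + 36).
Partial fraction decomposition gives [5/(s + 2)] + [-3*s/(s^2 + 36)] + [18/(s^2 + 36)].
Invert each term: 5/(s + 2) ↔ 5e^(-2t); -3·s/(s^2 + 36) ↔ -3cos(6t); 3·6/(s^2 + 36) ↔ 3sin(6t).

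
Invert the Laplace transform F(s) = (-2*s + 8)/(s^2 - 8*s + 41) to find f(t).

f(t) = -2*exp(4*t)*cos(5*t)

Rewrite the denominator: s^2 - 8*s + 41 = (s - 4)^2 + 25.
The form in (s - 4) signals a first-shifting-theorem factor e^(4t).
Since L{cos(5t)} = s/(s^2 + 25), the inverse is e^(4*t)*cos(5*t), scaled by -2.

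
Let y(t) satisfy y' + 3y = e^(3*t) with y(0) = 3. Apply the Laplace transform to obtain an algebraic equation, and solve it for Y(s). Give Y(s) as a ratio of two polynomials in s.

Y(s) = (3*s - 8)/(s^2 - 9)

Take the Laplace transform of both sides.
With L{y'} = sY - y(0) = sY - 3: the LHS transforms to (s + 3)Y - (3).
The right side is L{e^(3*t)} = 1/(s - 3).
So (s + 3)Y = 1/(s - 3) + (3).
Solve for Y(s) and write it as one ratio of polynomials.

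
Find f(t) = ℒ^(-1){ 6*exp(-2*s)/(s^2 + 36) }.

f(t) = Heaviside(t - 2)*(sin(6*t - 12))

The factor e^(-2s) signals a time shift by c = 2 (second shifting theorem).
L{sin(6t)} = 6/(s^2 + 36), so L^-1{6/(s^2 + 36)} = sin(6*t).
Hence the inverse is u(t - 2) times that function evaluated at t - 2.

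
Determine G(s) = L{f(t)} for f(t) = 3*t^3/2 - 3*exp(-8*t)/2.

The transform is linear, so treat each term independently.
(3/2)·[L{t^3} = 3!/s^4 = 6/s^4]; (-3/2)·[L{e^(-8t)} = 1/(s + 8)].

G(s) = -3/(2*(s + 8)) + 9/s^4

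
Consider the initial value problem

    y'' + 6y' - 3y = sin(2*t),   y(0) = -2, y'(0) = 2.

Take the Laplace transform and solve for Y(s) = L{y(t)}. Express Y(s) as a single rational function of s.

Y(s) = (-2*s^3 - 10*s^2 - 8*s - 38)/(s^4 + 6*s^3 + s^2 + 24*s - 12)

Take the Laplace transform of both sides.
With L{y''} = s^2 Y - s·y(0) - y'(0) and L{y'} = sY - y(0), with y(0) = -2, y'(0) = 2: the LHS transforms to (s^2 + 6*s - 3)Y - (-2*s - 10).
The right side is L{sin(2*t)} = 2/(s^2 + 4).
So (s^2 + 6*s - 3)Y = 2/(s^2 + 4) + (-2*s - 10).
Isolate Y and clear denominators.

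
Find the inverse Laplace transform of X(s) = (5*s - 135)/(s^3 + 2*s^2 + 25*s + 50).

Factor the denominator: s^3 + 2*s^2 + 25*s + 50 = (s + 2)*(s^2 + 25).
Partial fraction decomposition gives [-5/(s + 2)] + [5*s/(s^2 + 25)] + [-5/(s^2 + 25)].
Invert each term: -5/(s + 2) ↔ -5e^(-2t); 5·s/(s^2 + 25) ↔ 5cos(5t); -1·5/(s^2 + 25) ↔ -sin(5t).

-sin(5*t) + 5*cos(5*t) - 5*exp(-2*t)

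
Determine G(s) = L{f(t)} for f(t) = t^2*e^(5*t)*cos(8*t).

G(s) = 2*(s - 5)*(s^2 - 10*s - 167)/(s^2 - 10*s + 89)^3

L{cos(8t)} = s/(s^2 + 64).
Multiplying by e^(5t) shifts s → s - 5, so L{e^(5*t)*cos(8*t)} = (s - 5)/((s - 5)^2 + 64).
Then apply L{t^2·g(t)} = (-1)^2 d^2/ds^2[H(s)] with H(s) = (s - 5)/((s - 5)^2 + 64):
differentiating 2 times and applying the sign gives 2*(s - 5)*(s^2 - 10*s - 167)/(s^2 - 10*s + 89)^3.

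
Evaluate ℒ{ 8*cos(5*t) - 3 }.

8*s/(s^2 + 25) - 3/s

The transform is linear, so treat each term independently.
(8)·[L{cos(5t)} = s/(s^2 + 25)]; L{-3} = -3/s.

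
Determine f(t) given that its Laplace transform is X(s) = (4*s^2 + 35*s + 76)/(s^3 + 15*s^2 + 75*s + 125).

f(t) = t^2*exp(-5*t)/2 - 5*t*exp(-5*t) + 4*exp(-5*t)

Factor the denominator: s^3 + 15*s^2 + 75*s + 125 = (s + 5)^3.
Partial fraction decomposition gives [4/(s + 5)] + [-5/(s + 5)^2] + [(s + 5)^(-3)].
Invert each term: 4/(s + 5) ↔ 4e^(-5t); -5/(s + 5)^2 ↔ -5t·e^(-5t); 1/(s + 5)^3 ↔ (1/2)t^2·e^(-5t).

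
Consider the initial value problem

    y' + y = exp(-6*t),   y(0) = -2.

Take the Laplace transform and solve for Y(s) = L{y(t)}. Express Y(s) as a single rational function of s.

Apply the Laplace transform to the equation.
The derivative rules (L{y'} = sY - y(0) = sY - (-2)) turn the left side into (s + 1)Y - (-2).
The right side is L{exp(-6*t)} = 1/(s + 6).
So (s + 1)Y = 1/(s + 6) + (-2).
Divide through and combine into a single rational function.

Y(s) = (-2*s - 11)/(s^2 + 7*s + 6)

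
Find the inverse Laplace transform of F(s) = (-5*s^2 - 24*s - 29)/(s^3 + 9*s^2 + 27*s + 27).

-t^2*exp(-3*t) + 6*t*exp(-3*t) - 5*exp(-3*t)

Factor the denominator: s^3 + 9*s^2 + 27*s + 27 = (s + 3)^3.
Partial fraction decomposition gives [-5/(s + 3)] + [6/(s + 3)^2] + [-2/(s + 3)^3].
Invert each term: -5/(s + 3) ↔ -5e^(-3t); 6/(s + 3)^2 ↔ 6t·e^(-3t); -2/(s + 3)^3 ↔ (-1)t^2·e^(-3t).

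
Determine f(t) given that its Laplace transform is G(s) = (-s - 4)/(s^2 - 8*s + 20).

f(t) = -4*exp(4*t)*sin(2*t) - exp(4*t)*cos(2*t)

Complete the square in the denominator: s^2 - 8*s + 20 = (s - 4)^2 + 2^2.
Split the numerator to match: -s - 4 = -1·(s - 4) - 4·2.
Invert each term: -1·(s - 4)/((s - 4)^2 + 4) ↔ -e^(4t)cos(2t); -4·2/((s - 4)^2 + 4) ↔ -4e^(4t)sin(2t).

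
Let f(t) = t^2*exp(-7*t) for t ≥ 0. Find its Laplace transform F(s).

F(s) = 2/(s + 7)^3

L{t^2} = 2!/s^3 = 2/s^3.
By the first shifting theorem, multiplying by e^(-7t) replaces s with s + 7.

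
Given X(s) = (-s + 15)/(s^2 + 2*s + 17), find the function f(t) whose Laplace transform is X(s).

f(t) = 4*exp(-t)*sin(4*t) - exp(-t)*cos(4*t)

Complete the square in the denominator: s^2 + 2*s + 17 = (s + 1)^2 + 4^2.
Split the numerator to match: -s + 15 = -1·(s + 1) + 4·4.
Invert each term: -1·(s + 1)/((s + 1)^2 + 16) ↔ -e^(-t)cos(4t); 4·4/((s + 1)^2 + 16) ↔ 4e^(-t)sin(4t).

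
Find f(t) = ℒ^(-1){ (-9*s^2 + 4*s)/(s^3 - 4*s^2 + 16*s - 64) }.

f(t) = -4*exp(4*t) - 4*sin(4*t) - 5*cos(4*t)

Factor the denominator: s^3 - 4*s^2 + 16*s - 64 = (s - 4)*(s^2 + 16).
Partial fraction decomposition gives [-4/(s - 4)] + [-5*s/(s^2 + 16)] + [-16/(s^2 + 16)].
Invert each term: -4/(s - 4) ↔ -4e^(4t); -5·s/(s^2 + 16) ↔ -5cos(4t); -4·4/(s^2 + 16) ↔ -4sin(4t).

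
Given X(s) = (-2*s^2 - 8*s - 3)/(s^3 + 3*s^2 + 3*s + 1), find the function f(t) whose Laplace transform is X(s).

f(t) = 3*t^2*exp(-t)/2 - 4*t*exp(-t) - 2*exp(-t)

Factor the denominator: s^3 + 3*s^2 + 3*s + 1 = (s + 1)^3.
Partial fraction decomposition gives [-2/(s + 1)] + [-4/(s + 1)^2] + [3/(s + 1)^3].
Invert each term: -2/(s + 1) ↔ -2e^(-t); -4/(s + 1)^2 ↔ -4t·e^(-t); 3/(s + 1)^3 ↔ (3/2)t^2·e^(-t).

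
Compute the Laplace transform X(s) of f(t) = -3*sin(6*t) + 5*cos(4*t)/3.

X(s) = 5*s/(3*(s^2 + 16)) - 18/(s^2 + 36)

Apply the Laplace transform termwise.
(5/3)·[L{cos(4t)} = s/(s^2 + 16)]; (-3)·[L{sin(6t)} = 6/(s^2 + 36)].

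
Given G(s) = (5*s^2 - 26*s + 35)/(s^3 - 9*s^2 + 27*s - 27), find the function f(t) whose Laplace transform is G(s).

Factor the denominator: s^3 - 9*s^2 + 27*s - 27 = (s - 3)^3.
Partial fraction decomposition gives [5/(s - 3)] + [4/(s - 3)^2] + [2/(s - 3)^3].
Invert each term: 5/(s - 3) ↔ 5e^(3t); 4/(s - 3)^2 ↔ 4t·e^(3t); 2/(s - 3)^3 ↔ (1)t^2·e^(3t).

f(t) = t^2*exp(3*t) + 4*t*exp(3*t) + 5*exp(3*t)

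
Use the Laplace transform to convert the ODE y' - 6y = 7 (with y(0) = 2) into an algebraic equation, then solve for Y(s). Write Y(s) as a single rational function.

Y(s) = (2*s + 7)/(s^2 - 6*s)

Take the Laplace transform of both sides.
With L{y'} = sY - y(0) = sY - 2: the LHS transforms to (s - 6)Y - (2).
The right side is L{7} = 7/s.
So (s - 6)Y = 7/s + (2).
Isolate Y and clear denominators.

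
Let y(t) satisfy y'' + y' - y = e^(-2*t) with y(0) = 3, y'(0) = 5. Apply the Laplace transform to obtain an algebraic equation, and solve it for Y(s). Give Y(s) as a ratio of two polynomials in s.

Y(s) = (3*s^2 + 14*s + 17)/(s^3 + 3*s^2 + s - 2)

Transform both sides with L{·}.
The derivative rules (L{y''} = s^2 Y - s·y(0) - y'(0) and L{y'} = sY - y(0), with y(0) = 3, y'(0) = 5) turn the left side into (s^2 + s - 1)Y - (3*s + 8).
The right side is L{e^(-2*t)} = 1/(s + 2).
So (s^2 + s - 1)Y = 1/(s + 2) + (3*s + 8).
Solve for Y(s) and write it as one ratio of polynomials.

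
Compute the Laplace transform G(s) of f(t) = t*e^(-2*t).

G(s) = (s + 2)^(-2)

L{e^(-2t)} = 1/(s + 2).
Then apply L{t·g(t)} = -d/ds[H(s)] with H(s) = 1/(s + 2):
differentiating 1 time and applying the sign gives (s + 2)^(-2).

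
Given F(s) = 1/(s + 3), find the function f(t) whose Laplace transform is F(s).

f(t) = exp(-3*t)

Since L{e^(-3t)} = 1/(s + 3), the inverse is e^(-3*t).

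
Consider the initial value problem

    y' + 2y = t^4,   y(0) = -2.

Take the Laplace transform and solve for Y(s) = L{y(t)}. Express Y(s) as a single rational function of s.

Y(s) = (-2*s^5 + 24)/(s^6 + 2*s^5)

Take the Laplace transform of both sides.
The derivative rules (L{y'} = sY - y(0) = sY - (-2)) turn the left side into (s + 2)Y - (-2).
The right side is L{t^4} = 24/s^5.
So (s + 2)Y = 24/s^5 + (-2).
Solve for Y(s) and write it as one ratio of polynomials.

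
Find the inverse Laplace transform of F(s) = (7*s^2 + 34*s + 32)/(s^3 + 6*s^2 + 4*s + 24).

Factor the denominator: s^3 + 6*s^2 + 4*s + 24 = (s + 6)*(s^2 + 4).
Partial fraction decomposition gives [2/(s + 6)] + [5*s/(s^2 + 4)] + [4/(s^2 + 4)].
Invert each term: 2/(s + 6) ↔ 2e^(-6t); 5·s/(s^2 + 4) ↔ 5cos(2t); 2·2/(s^2 + 4) ↔ 2sin(2t).

2*sin(2*t) + 5*cos(2*t) + 2*exp(-6*t)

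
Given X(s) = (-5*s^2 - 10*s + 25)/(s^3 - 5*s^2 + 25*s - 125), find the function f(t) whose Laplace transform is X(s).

Factor the denominator: s^3 - 5*s^2 + 25*s - 125 = (s - 5)*(s^2 + 25).
Partial fraction decomposition gives [-3/(s - 5)] + [-2*s/(s^2 + 25)] + [-20/(s^2 + 25)].
Invert each term: -3/(s - 5) ↔ -3e^(5t); -2·s/(s^2 + 25) ↔ -2cos(5t); -4·5/(s^2 + 25) ↔ -4sin(5t).

f(t) = -3*exp(5*t) - 4*sin(5*t) - 2*cos(5*t)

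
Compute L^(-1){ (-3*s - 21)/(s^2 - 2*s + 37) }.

-4*exp(t)*sin(6*t) - 3*exp(t)*cos(6*t)

Complete the square in the denominator: s^2 - 2*s + 37 = (s - 1)^2 + 6^2.
Split the numerator to match: -3*s - 21 = -3·(s - 1) - 4·6.
Invert each term: -3·(s - 1)/((s - 1)^2 + 36) ↔ -3e^(t)cos(6t); -4·6/((s - 1)^2 + 36) ↔ -4e^(t)sin(6t).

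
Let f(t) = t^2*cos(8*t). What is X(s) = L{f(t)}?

X(s) = 2*s*(s^2 - 192)/(s^2 + 64)^3

L{cos(8t)} = s/(s^2 + 64).
Then apply L{t^2·g(t)} = (-1)^2 d^2/ds^2[G(s)] with G(s) = s/(s^2 + 64):
differentiating 2 times and applying the sign gives 2*s*(s^2 - 192)/(s^2 + 64)^3.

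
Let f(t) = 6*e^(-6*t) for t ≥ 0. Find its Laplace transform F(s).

L{6} = 6/s.
By the first shifting theorem, multiplying by e^(-6t) replaces s with s + 6.

F(s) = 6/(s + 6)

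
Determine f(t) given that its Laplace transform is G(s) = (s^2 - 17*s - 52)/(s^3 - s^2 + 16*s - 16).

f(t) = -4*exp(t) - 3*sin(4*t) + 5*cos(4*t)

Factor the denominator: s^3 - s^2 + 16*s - 16 = (s - 1)*(s^2 + 16).
Partial fraction decomposition gives [-4/(s - 1)] + [5*s/(s^2 + 16)] + [-12/(s^2 + 16)].
Invert each term: -4/(s - 1) ↔ -4e^(t); 5·s/(s^2 + 16) ↔ 5cos(4t); -3·4/(s^2 + 16) ↔ -3sin(4t).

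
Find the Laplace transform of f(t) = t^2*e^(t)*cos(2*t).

L{cos(2t)} = s/(s^2 + 4).
Multiplying by e^(t) shifts s → s - 1, so L{e^(t)*cos(2*t)} = (s - 1)/((s - 1)^2 + 4).
Then apply L{t^2·g(t)} = (-1)^2 d^2/ds^2[G(s)] with G(s) = (s - 1)/((s - 1)^2 + 4):
differentiating 2 times and applying the sign gives 2*(s - 1)*(s^2 - 2*s - 11)/(s^2 - 2*s + 5)^3.

2*(s - 1)*(s^2 - 2*s - 11)/(s^2 - 2*s + 5)^3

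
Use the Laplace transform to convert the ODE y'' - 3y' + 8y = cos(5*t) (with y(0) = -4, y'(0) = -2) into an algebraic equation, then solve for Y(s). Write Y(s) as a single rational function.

Transform both sides with L{·}.
Using L{y''} = s^2 Y - s·y(0) - y'(0) and L{y'} = sY - y(0), with y(0) = -4, y'(0) = -2, the left side becomes (s^2 - 3*s + 8)Y - (-4*s + 10).
The right side is L{cos(5*t)} = s/(s^2 + 25).
So (s^2 - 3*s + 8)Y = s/(s^2 + 25) + (-4*s + 10).
Solve for Y(s) and write it as one ratio of polynomials.

Y(s) = (-4*s^3 + 10*s^2 - 99*s + 250)/(s^4 - 3*s^3 + 33*s^2 - 75*s + 200)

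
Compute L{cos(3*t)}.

L{cos(3t)} = s/(s^2 + 9).

s/(s^2 + 9)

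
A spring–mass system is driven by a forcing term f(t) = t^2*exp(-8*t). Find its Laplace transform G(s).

G(s) = 2/(s + 8)^3

L{e^(-8t)} = 1/(s + 8).
Then apply L{t^2·g(t)} = (-1)^2 d^2/ds^2[H(s)] with H(s) = 1/(s + 8):
differentiating 2 times and applying the sign gives 2/(s + 8)^3.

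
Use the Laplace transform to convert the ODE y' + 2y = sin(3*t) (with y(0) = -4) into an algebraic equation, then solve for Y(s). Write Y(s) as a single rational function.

Y(s) = (-4*s^2 - 33)/(s^3 + 2*s^2 + 9*s + 18)

Laplace-transform each side.
The derivative rules (L{y'} = sY - y(0) = sY - (-4)) turn the left side into (s + 2)Y - (-4).
The right side is L{sin(3*t)} = 3/(s^2 + 9).
So (s + 2)Y = 3/(s^2 + 9) + (-4).
Divide through and combine into a single rational function.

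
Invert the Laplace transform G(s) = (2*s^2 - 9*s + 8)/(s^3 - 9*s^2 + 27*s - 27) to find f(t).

Factor the denominator: s^3 - 9*s^2 + 27*s - 27 = (s - 3)^3.
Partial fraction decomposition gives [2/(s - 3)] + [3/(s - 3)^2] + [-1/(s - 3)^3].
Invert each term: 2/(s - 3) ↔ 2e^(3t); 3/(s - 3)^2 ↔ 3t·e^(3t); -1/(s - 3)^3 ↔ (-1/2)t^2·e^(3t).

f(t) = -t^2*exp(3*t)/2 + 3*t*exp(3*t) + 2*exp(3*t)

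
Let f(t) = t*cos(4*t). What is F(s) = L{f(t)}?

F(s) = (s - 4)*(s + 4)/(s^2 + 16)^2

L{cos(4t)} = s/(s^2 + 16).
Then apply L{t·g(t)} = -d/ds[G(s)] with G(s) = s/(s^2 + 16):
differentiating 1 time and applying the sign gives (s - 4)*(s + 4)/(s^2 + 16)^2.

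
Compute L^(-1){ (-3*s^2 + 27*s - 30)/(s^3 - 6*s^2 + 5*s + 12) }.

6*exp(4*t) - 6*exp(3*t) - 3*exp(-t)

Factor the denominator: s^3 - 6*s^2 + 5*s + 12 = (s - 4)*(s - 3)*(s + 1).
Partial fraction decomposition gives [-6/(s - 3)] + [-3/(s + 1)] + [6/(s - 4)].
Invert each term: -6/(s - 3) ↔ -6e^(3t); -3/(s + 1) ↔ -3e^(-t); 6/(s - 4) ↔ 6e^(4t).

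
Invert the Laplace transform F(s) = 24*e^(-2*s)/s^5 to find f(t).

f(t) = Heaviside(t - 2)*((t - 2)^4)

The factor e^(-2s) signals a time shift by c = 2 (second shifting theorem).
L{t^4} = 4!/s^5 = 24/s^5, so L^-1{24/s^5} = t^4.
Hence the inverse is u(t - 2) times that function evaluated at t - 2.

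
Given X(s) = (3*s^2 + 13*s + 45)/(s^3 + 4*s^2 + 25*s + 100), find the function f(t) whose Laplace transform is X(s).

Factor the denominator: s^3 + 4*s^2 + 25*s + 100 = (s + 4)*(s^2 + 25).
Partial fraction decomposition gives [1/(s + 4)] + [2*s/(s^2 + 25)] + [5/(s^2 + 25)].
Invert each term: 1/(s + 4) ↔ e^(-4t); 2·s/(s^2 + 25) ↔ 2cos(5t); 1·5/(s^2 + 25) ↔ sin(5t).

f(t) = sin(5*t) + 2*cos(5*t) + exp(-4*t)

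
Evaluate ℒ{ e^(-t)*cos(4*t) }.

(s + 1)/((s + 1)^2 + 16)

L{cos(4t)} = s/(s^2 + 16).
By the first shifting theorem, multiplying by e^(-t) replaces s with s + 1.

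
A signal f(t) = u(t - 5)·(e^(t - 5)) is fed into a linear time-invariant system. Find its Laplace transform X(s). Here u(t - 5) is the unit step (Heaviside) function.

X(s) = exp(-5*s)/(s - 1)

By the second shifting theorem, L{u(t - c)·g(t - c)} = e^(-cs)·G(s) with c = 5 and G(s) = L{g(t)}.
L{e^(t)} = 1/(s - 1).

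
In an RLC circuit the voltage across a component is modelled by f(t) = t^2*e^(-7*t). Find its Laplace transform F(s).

F(s) = 2/(s + 7)^3

L{e^(-7t)} = 1/(s + 7).
Then apply L{t^2·g(t)} = (-1)^2 d^2/ds^2[G(s)] with G(s) = 1/(s + 7):
differentiating 2 times and applying the sign gives 2/(s + 7)^3.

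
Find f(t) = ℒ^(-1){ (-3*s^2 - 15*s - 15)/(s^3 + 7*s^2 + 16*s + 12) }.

Factor the denominator: s^3 + 7*s^2 + 16*s + 12 = (s + 2)^2*(s + 3).
Partial fraction decomposition gives [-6/(s + 2)] + [3/(s + 2)^2] + [3/(s + 3)].
Invert each term: -6/(s + 2) ↔ -6e^(-2t); 3/(s + 2)^2 ↔ 3t·e^(-2t); 3/(s + 3) ↔ 3e^(-3t).

f(t) = 3*t*exp(-2*t) - 6*exp(-2*t) + 3*exp(-3*t)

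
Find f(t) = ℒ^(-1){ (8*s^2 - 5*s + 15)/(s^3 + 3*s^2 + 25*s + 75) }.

Factor the denominator: s^3 + 3*s^2 + 25*s + 75 = (s + 3)*(s^2 + 25).
Partial fraction decomposition gives [3/(s + 3)] + [5*s/(s^2 + 25)] + [-20/(s^2 + 25)].
Invert each term: 3/(s + 3) ↔ 3e^(-3t); 5·s/(s^2 + 25) ↔ 5cos(5t); -4·5/(s^2 + 25) ↔ -4sin(5t).

f(t) = -4*sin(5*t) + 5*cos(5*t) + 3*exp(-3*t)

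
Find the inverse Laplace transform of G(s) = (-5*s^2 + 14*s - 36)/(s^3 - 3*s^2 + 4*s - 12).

Factor the denominator: s^3 - 3*s^2 + 4*s - 12 = (s - 3)*(s^2 + 4).
Partial fraction decomposition gives [-3/(s - 3)] + [-2*s/(s^2 + 4)] + [8/(s^2 + 4)].
Invert each term: -3/(s - 3) ↔ -3e^(3t); -2·s/(s^2 + 4) ↔ -2cos(2t); 4·2/(s^2 + 4) ↔ 4sin(2t).

-3*exp(3*t) + 4*sin(2*t) - 2*cos(2*t)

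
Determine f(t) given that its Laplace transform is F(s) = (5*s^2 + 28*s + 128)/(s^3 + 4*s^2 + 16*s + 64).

Factor the denominator: s^3 + 4*s^2 + 16*s + 64 = (s + 4)*(s^2 + 16).
Partial fraction decomposition gives [3/(s + 4)] + [2*s/(s^2 + 16)] + [20/(s^2 + 16)].
Invert each term: 3/(s + 4) ↔ 3e^(-4t); 2·s/(s^2 + 16) ↔ 2cos(4t); 5·4/(s^2 + 16) ↔ 5sin(4t).

f(t) = 5*sin(4*t) + 2*cos(4*t) + 3*exp(-4*t)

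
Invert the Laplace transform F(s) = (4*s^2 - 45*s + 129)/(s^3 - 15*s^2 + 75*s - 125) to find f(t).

Factor the denominator: s^3 - 15*s^2 + 75*s - 125 = (s - 5)^3.
Partial fraction decomposition gives [4/(s - 5)] + [-5/(s - 5)^2] + [4/(s - 5)^3].
Invert each term: 4/(s - 5) ↔ 4e^(5t); -5/(s - 5)^2 ↔ -5t·e^(5t); 4/(s - 5)^3 ↔ (2)t^2·e^(5t).

f(t) = 2*t^2*exp(5*t) - 5*t*exp(5*t) + 4*exp(5*t)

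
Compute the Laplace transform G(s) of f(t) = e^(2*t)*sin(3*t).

L{sin(3t)} = 3/(s^2 + 9).
By the first shifting theorem, multiplying by e^(2t) replaces s with s - 2.

G(s) = 3/((s - 2)^2 + 9)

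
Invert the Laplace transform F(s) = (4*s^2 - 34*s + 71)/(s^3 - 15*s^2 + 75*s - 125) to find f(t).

Factor the denominator: s^3 - 15*s^2 + 75*s - 125 = (s - 5)^3.
Partial fraction decomposition gives [4/(s - 5)] + [6/(s - 5)^2] + [(s - 5)^(-3)].
Invert each term: 4/(s - 5) ↔ 4e^(5t); 6/(s - 5)^2 ↔ 6t·e^(5t); 1/(s - 5)^3 ↔ (1/2)t^2·e^(5t).

f(t) = t^2*exp(5*t)/2 + 6*t*exp(5*t) + 4*exp(5*t)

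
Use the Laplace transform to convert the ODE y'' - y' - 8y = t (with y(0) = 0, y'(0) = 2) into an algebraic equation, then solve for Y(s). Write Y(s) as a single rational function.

Y(s) = (2*s^2 + 1)/(s^4 - s^3 - 8*s^2)

Take the Laplace transform of both sides.
With L{y''} = s^2 Y - s·y(0) - y'(0) and L{y'} = sY - y(0), with y(0) = 0, y'(0) = 2: the LHS transforms to (s^2 - s - 8)Y - (2).
The right side is L{t} = s^(-2).
So (s^2 - s - 8)Y = s^(-2) + (2).
Isolate Y and clear denominators.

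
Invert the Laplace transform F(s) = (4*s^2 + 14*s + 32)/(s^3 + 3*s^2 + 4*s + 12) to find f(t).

Factor the denominator: s^3 + 3*s^2 + 4*s + 12 = (s + 3)*(s^2 + 4).
Partial fraction decomposition gives [2/(s + 3)] + [2*s/(s^2 + 4)] + [8/(s^2 + 4)].
Invert each term: 2/(s + 3) ↔ 2e^(-3t); 2·s/(s^2 + 4) ↔ 2cos(2t); 4·2/(s^2 + 4) ↔ 4sin(2t).

f(t) = 4*sin(2*t) + 2*cos(2*t) + 2*exp(-3*t)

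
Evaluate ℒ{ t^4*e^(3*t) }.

24/(s - 3)^5

L{t^4} = 4!/s^5 = 24/s^5.
By the first shifting theorem, multiplying by e^(3t) replaces s with s - 3.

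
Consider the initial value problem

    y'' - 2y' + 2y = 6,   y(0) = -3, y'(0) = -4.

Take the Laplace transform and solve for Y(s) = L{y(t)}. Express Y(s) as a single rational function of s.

Y(s) = (-3*s^2 + 2*s + 6)/(s^3 - 2*s^2 + 2*s)

Transform both sides with L{·}.
Using L{y''} = s^2 Y - s·y(0) - y'(0) and L{y'} = sY - y(0), with y(0) = -3, y'(0) = -4, the left side becomes (s^2 - 2*s + 2)Y - (-3*s + 2).
The right side is L{6} = 6/s.
So (s^2 - 2*s + 2)Y = 6/s + (-3*s + 2).
Isolate Y and clear denominators.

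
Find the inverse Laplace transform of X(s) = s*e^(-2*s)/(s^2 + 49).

The factor e^(-2s) signals a time shift by c = 2 (second shifting theorem).
L{cos(7t)} = s/(s^2 + 49), so L^-1{s/(s^2 + 49)} = cos(7*t).
Hence the inverse is u(t - 2) times that function evaluated at t - 2.

Heaviside(t - 2)*(cos(7*t - 14))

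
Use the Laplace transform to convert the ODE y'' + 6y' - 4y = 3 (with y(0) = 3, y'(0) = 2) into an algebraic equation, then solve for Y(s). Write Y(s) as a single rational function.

Apply the Laplace transform to the equation.
Using L{y''} = s^2 Y - s·y(0) - y'(0) and L{y'} = sY - y(0), with y(0) = 3, y'(0) = 2, the left side becomes (s^2 + 6*s - 4)Y - (3*s + 20).
The right side is L{3} = 3/s.
So (s^2 + 6*s - 4)Y = 3/s + (3*s + 20).
Solve for Y(s) and write it as one ratio of polynomials.

Y(s) = (3*s^2 + 20*s + 3)/(s^3 + 6*s^2 - 4*s)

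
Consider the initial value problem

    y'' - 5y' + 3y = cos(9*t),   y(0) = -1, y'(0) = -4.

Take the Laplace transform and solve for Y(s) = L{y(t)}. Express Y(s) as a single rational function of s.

Take the Laplace transform of both sides.
Using L{y''} = s^2 Y - s·y(0) - y'(0) and L{y'} = sY - y(0), with y(0) = -1, y'(0) = -4, the left side becomes (s^2 - 5*s + 3)Y - (-s + 1).
The right side is L{cos(9*t)} = s/(s^2 + 81).
So (s^2 - 5*s + 3)Y = s/(s^2 + 81) + (-s + 1).
Divide through and combine into a single rational function.

Y(s) = (-s^3 + s^2 - 80*s + 81)/(s^4 - 5*s^3 + 84*s^2 - 405*s + 243)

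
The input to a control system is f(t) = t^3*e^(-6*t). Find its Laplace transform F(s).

F(s) = 6/(s + 6)^4

L{t^3} = 3!/s^4 = 6/s^4.
By the first shifting theorem, multiplying by e^(-6t) replaces s with s + 6.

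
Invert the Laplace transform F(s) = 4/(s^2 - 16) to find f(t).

Since L{sinh(4t)} = 4/(s^2 - 16), the inverse is sinh(4*t).

f(t) = sinh(4*t)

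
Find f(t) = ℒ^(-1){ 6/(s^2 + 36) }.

f(t) = sin(6*t)

Since L{sin(6t)} = 6/(s^2 + 36), the inverse is sin(6*t).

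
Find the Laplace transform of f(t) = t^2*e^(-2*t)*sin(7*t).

L{sin(7t)} = 7/(s^2 + 49).
Multiplying by e^(-2t) shifts s → s + 2, so L{e^(-2*t)*sin(7*t)} = 7/((s + 2)^2 + 49).
Then apply L{t^2·g(t)} = (-1)^2 d^2/ds^2[G(s)] with G(s) = 7/((s + 2)^2 + 49):
differentiating 2 times and applying the sign gives 14*(3*s^2 + 12*s - 37)/(s^2 + 4*s + 53)^3.

14*(3*s^2 + 12*s - 37)/(s^2 + 4*s + 53)^3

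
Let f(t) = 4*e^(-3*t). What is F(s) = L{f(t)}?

L{4} = 4/s.
By the first shifting theorem, multiplying by e^(-3t) replaces s with s + 3.

F(s) = 4/(s + 3)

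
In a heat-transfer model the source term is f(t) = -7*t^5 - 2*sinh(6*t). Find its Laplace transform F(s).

F(s) = -12/(s^2 - 36) - 840/s^6

Apply the Laplace transform termwise.
(-2)·[L{sinh(6t)} = 6/(s^2 - 36)]; (-7)·[L{t^5} = 5!/s^6 = 120/s^6].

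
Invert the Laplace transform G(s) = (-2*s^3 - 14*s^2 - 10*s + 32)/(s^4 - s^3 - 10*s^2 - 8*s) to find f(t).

f(t) = -3*exp(4*t) - 4 + 6*exp(-t) - exp(-2*t)

Factor the denominator: s^4 - s^3 - 10*s^2 - 8*s = s*(s - 4)*(s + 1)*(s + 2).
Partial fraction decomposition gives [6/(s + 1)] + [-4/s] + [-1/(s + 2)] + [-3/(s - 4)].
Invert each term: 6/(s + 1) ↔ 6e^(-t); -4/(s - 0) ↔ -4e^(0t); -1/(s + 2) ↔ -e^(-2t); -3/(s - 4) ↔ -3e^(4t).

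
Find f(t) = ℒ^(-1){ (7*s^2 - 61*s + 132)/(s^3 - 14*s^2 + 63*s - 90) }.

Factor the denominator: s^3 - 14*s^2 + 63*s - 90 = (s - 6)*(s - 5)*(s - 3).
Partial fraction decomposition gives [-1/(s - 5)] + [6/(s - 6)] + [2/(s - 3)].
Invert each term: -1/(s - 5) ↔ -e^(5t); 6/(s - 6) ↔ 6e^(6t); 2/(s - 3) ↔ 2e^(3t).

f(t) = 6*exp(6*t) - exp(5*t) + 2*exp(3*t)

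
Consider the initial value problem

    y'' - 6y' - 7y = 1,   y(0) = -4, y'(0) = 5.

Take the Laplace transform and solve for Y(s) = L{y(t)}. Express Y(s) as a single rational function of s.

Y(s) = (-4*s^2 + 29*s + 1)/(s^3 - 6*s^2 - 7*s)

Take the Laplace transform of both sides.
With L{y''} = s^2 Y - s·y(0) - y'(0) and L{y'} = sY - y(0), with y(0) = -4, y'(0) = 5: the LHS transforms to (s^2 - 6*s - 7)Y - (-4*s + 29).
The right side is L{1} = 1/s.
So (s^2 - 6*s - 7)Y = 1/s + (-4*s + 29).
Isolate Y and clear denominators.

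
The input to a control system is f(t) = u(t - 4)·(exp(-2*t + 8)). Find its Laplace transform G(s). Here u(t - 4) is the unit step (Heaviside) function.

G(s) = exp(-4*s)/(s + 2)

By the second shifting theorem, L{u(t - c)·g(t - c)} = e^(-cs)·H(s) with c = 4 and H(s) = L{g(t)}.
L{e^(-2t)} = 1/(s + 2).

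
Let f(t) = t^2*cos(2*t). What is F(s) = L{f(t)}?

L{cos(2t)} = s/(s^2 + 4).
Then apply L{t^2·g(t)} = (-1)^2 d^2/ds^2[G(s)] with G(s) = s/(s^2 + 4):
differentiating 2 times and applying the sign gives 2*s*(s^2 - 12)/(s^2 + 4)^3.

F(s) = 2*s*(s^2 - 12)/(s^2 + 4)^3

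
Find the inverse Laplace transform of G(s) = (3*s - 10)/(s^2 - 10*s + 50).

Complete the square in the denominator: s^2 - 10*s + 50 = (s - 5)^2 + 5^2.
Split the numerator to match: 3*s - 10 = 3·(s - 5) + 1·5.
Invert each term: 3·(s - 5)/((s - 5)^2 + 25) ↔ 3e^(5t)cos(5t); 1·5/((s - 5)^2 + 25) ↔ e^(5t)sin(5t).

exp(5*t)*sin(5*t) + 3*exp(5*t)*cos(5*t)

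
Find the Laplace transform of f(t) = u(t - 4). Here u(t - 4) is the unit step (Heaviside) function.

By the second shifting theorem, L{u(t - c)·g(t - c)} = e^(-cs)·G(s) with c = 4 and G(s) = L{g(t)}.
L{1} = 1/s.

exp(-4*s)/s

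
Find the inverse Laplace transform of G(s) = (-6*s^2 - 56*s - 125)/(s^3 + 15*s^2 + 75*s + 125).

5*t^2*exp(-5*t)/2 + 4*t*exp(-5*t) - 6*exp(-5*t)

Factor the denominator: s^3 + 15*s^2 + 75*s + 125 = (s + 5)^3.
Partial fraction decomposition gives [-6/(s + 5)] + [4/(s + 5)^2] + [5/(s + 5)^3].
Invert each term: -6/(s + 5) ↔ -6e^(-5t); 4/(s + 5)^2 ↔ 4t·e^(-5t); 5/(s + 5)^3 ↔ (5/2)t^2·e^(-5t).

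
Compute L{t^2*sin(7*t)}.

14*(3*s^2 - 49)/(s^2 + 49)^3

L{sin(7t)} = 7/(s^2 + 49).
Then apply L{t^2·g(t)} = (-1)^2 d^2/ds^2[H(s)] with H(s) = 7/(s^2 + 49):
differentiating 2 times and applying the sign gives 14*(3*s^2 - 49)/(s^2 + 49)^3.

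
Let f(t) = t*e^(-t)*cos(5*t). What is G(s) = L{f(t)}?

G(s) = (s - 4)*(s + 6)/(s^2 + 2*s + 26)^2

L{cos(5t)} = s/(s^2 + 25).
Multiplying by e^(-t) shifts s → s + 1, so L{e^(-t)*cos(5*t)} = (s + 1)/((s + 1)^2 + 25).
Then apply L{t·g(t)} = -d/ds[H(s)] with H(s) = (s + 1)/((s + 1)^2 + 25):
differentiating 1 time and applying the sign gives (s - 4)*(s + 6)/(s^2 + 2*s + 26)^2.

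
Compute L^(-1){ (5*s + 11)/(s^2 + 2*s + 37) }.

Complete the square in the denominator: s^2 + 2*s + 37 = (s + 1)^2 + 6^2.
Split the numerator to match: 5*s + 11 = 5·(s + 1) + 1·6.
Invert each term: 5·(s + 1)/((s + 1)^2 + 36) ↔ 5e^(-t)cos(6t); 1·6/((s + 1)^2 + 36) ↔ e^(-t)sin(6t).

exp(-t)*sin(6*t) + 5*exp(-t)*cos(6*t)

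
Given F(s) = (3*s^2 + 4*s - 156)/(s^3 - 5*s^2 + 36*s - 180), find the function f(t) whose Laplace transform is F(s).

f(t) = -exp(5*t) + 4*sin(6*t) + 4*cos(6*t)

Factor the denominator: s^3 - 5*s^2 + 36*s - 180 = (s - 5)*(s^2 + 36).
Partial fraction decomposition gives [-1/(s - 5)] + [4*s/(s^2 + 36)] + [24/(s^2 + 36)].
Invert each term: -1/(s - 5) ↔ -e^(5t); 4·s/(s^2 + 36) ↔ 4cos(6t); 4·6/(s^2 + 36) ↔ 4sin(6t).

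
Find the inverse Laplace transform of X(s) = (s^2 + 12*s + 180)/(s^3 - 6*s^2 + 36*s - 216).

Factor the denominator: s^3 - 6*s^2 + 36*s - 216 = (s - 6)*(s^2 + 36).
Partial fraction decomposition gives [4/(s - 6)] + [-3*s/(s^2 + 36)] + [-6/(s^2 + 36)].
Invert each term: 4/(s - 6) ↔ 4e^(6t); -3·s/(s^2 + 36) ↔ -3cos(6t); -1·6/(s^2 + 36) ↔ -sin(6t).

4*exp(6*t) - sin(6*t) - 3*cos(6*t)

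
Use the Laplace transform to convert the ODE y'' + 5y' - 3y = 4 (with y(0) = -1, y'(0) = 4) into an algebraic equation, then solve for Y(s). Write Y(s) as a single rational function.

Y(s) = (-s^2 - s + 4)/(s^3 + 5*s^2 - 3*s)

Laplace-transform each side.
With L{y''} = s^2 Y - s·y(0) - y'(0) and L{y'} = sY - y(0), with y(0) = -1, y'(0) = 4: the LHS transforms to (s^2 + 5*s - 3)Y - (-s - 1).
The right side is L{4} = 4/s.
So (s^2 + 5*s - 3)Y = 4/s + (-s - 1).
Solve for Y(s) and write it as one ratio of polynomials.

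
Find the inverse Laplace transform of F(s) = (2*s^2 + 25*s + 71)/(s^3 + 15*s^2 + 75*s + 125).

Factor the denominator: s^3 + 15*s^2 + 75*s + 125 = (s + 5)^3.
Partial fraction decomposition gives [2/(s + 5)] + [5/(s + 5)^2] + [-4/(s + 5)^3].
Invert each term: 2/(s + 5) ↔ 2e^(-5t); 5/(s + 5)^2 ↔ 5t·e^(-5t); -4/(s + 5)^3 ↔ (-2)t^2·e^(-5t).

-2*t^2*exp(-5*t) + 5*t*exp(-5*t) + 2*exp(-5*t)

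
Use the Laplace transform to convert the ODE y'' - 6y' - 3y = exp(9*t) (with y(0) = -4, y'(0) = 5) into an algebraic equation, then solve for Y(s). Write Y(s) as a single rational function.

Take the Laplace transform of both sides.
With L{y''} = s^2 Y - s·y(0) - y'(0) and L{y'} = sY - y(0), with y(0) = -4, y'(0) = 5: the LHS transforms to (s^2 - 6*s - 3)Y - (-4*s + 29).
The right side is L{exp(9*t)} = 1/(s - 9).
So (s^2 - 6*s - 3)Y = 1/(s - 9) + (-4*s + 29).
Solve for Y(s) and write it as one ratio of polynomials.

Y(s) = (-4*s^2 + 65*s - 260)/(s^3 - 15*s^2 + 51*s + 27)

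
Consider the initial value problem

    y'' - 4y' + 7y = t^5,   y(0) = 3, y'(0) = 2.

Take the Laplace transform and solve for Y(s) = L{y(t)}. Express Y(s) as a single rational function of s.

Y(s) = (3*s^7 - 10*s^6 + 120)/(s^8 - 4*s^7 + 7*s^6)

Apply the Laplace transform to the equation.
With L{y''} = s^2 Y - s·y(0) - y'(0) and L{y'} = sY - y(0), with y(0) = 3, y'(0) = 2: the LHS transforms to (s^2 - 4*s + 7)Y - (3*s - 10).
The right side is L{t^5} = 120/s^6.
So (s^2 - 4*s + 7)Y = 120/s^6 + (3*s - 10).
Isolate Y and clear denominators.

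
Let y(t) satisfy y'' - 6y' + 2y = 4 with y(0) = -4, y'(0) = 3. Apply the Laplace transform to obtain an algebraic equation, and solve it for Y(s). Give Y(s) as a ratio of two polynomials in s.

Transform both sides with L{·}.
With L{y''} = s^2 Y - s·y(0) - y'(0) and L{y'} = sY - y(0), with y(0) = -4, y'(0) = 3: the LHS transforms to (s^2 - 6*s + 2)Y - (-4*s + 27).
The right side is L{4} = 4/s.
So (s^2 - 6*s + 2)Y = 4/s + (-4*s + 27).
Solve for Y(s) and write it as one ratio of polynomials.

Y(s) = (-4*s^2 + 27*s + 4)/(s^3 - 6*s^2 + 2*s)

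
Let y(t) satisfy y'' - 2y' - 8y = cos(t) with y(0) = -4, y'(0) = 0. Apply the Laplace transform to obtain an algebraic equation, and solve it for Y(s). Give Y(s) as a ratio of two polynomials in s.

Laplace-transform each side.
The derivative rules (L{y''} = s^2 Y - s·y(0) - y'(0) and L{y'} = sY - y(0), with y(0) = -4, y'(0) = 0) turn the left side into (s^2 - 2*s - 8)Y - (-4*s + 8).
The right side is L{cos(t)} = s/(s^2 + 1).
So (s^2 - 2*s - 8)Y = s/(s^2 + 1) + (-4*s + 8).
Isolate Y and clear denominators.

Y(s) = (-4*s^3 + 8*s^2 - 3*s + 8)/(s^4 - 2*s^3 - 7*s^2 - 2*s - 8)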